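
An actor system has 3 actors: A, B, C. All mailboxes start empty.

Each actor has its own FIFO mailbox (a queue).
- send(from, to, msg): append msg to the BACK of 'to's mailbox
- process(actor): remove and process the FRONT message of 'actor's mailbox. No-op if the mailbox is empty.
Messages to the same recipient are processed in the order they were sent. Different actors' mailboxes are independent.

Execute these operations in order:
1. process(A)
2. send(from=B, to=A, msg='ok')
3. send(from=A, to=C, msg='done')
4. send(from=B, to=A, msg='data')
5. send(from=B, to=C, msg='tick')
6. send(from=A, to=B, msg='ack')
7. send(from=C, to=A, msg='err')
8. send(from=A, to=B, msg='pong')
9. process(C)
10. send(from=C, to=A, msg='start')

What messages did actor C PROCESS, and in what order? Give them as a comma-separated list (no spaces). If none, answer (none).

Answer: done

Derivation:
After 1 (process(A)): A:[] B:[] C:[]
After 2 (send(from=B, to=A, msg='ok')): A:[ok] B:[] C:[]
After 3 (send(from=A, to=C, msg='done')): A:[ok] B:[] C:[done]
After 4 (send(from=B, to=A, msg='data')): A:[ok,data] B:[] C:[done]
After 5 (send(from=B, to=C, msg='tick')): A:[ok,data] B:[] C:[done,tick]
After 6 (send(from=A, to=B, msg='ack')): A:[ok,data] B:[ack] C:[done,tick]
After 7 (send(from=C, to=A, msg='err')): A:[ok,data,err] B:[ack] C:[done,tick]
After 8 (send(from=A, to=B, msg='pong')): A:[ok,data,err] B:[ack,pong] C:[done,tick]
After 9 (process(C)): A:[ok,data,err] B:[ack,pong] C:[tick]
After 10 (send(from=C, to=A, msg='start')): A:[ok,data,err,start] B:[ack,pong] C:[tick]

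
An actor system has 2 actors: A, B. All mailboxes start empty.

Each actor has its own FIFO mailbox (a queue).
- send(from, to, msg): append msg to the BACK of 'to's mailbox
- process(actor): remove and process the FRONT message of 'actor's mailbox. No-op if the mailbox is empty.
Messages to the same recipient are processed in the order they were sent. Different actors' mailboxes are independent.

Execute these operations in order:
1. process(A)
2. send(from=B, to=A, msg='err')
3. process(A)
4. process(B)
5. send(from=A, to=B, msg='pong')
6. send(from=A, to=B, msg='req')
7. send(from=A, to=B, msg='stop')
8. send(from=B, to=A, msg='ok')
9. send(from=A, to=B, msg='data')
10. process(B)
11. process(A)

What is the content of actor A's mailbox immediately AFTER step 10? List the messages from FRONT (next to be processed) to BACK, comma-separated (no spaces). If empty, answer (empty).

After 1 (process(A)): A:[] B:[]
After 2 (send(from=B, to=A, msg='err')): A:[err] B:[]
After 3 (process(A)): A:[] B:[]
After 4 (process(B)): A:[] B:[]
After 5 (send(from=A, to=B, msg='pong')): A:[] B:[pong]
After 6 (send(from=A, to=B, msg='req')): A:[] B:[pong,req]
After 7 (send(from=A, to=B, msg='stop')): A:[] B:[pong,req,stop]
After 8 (send(from=B, to=A, msg='ok')): A:[ok] B:[pong,req,stop]
After 9 (send(from=A, to=B, msg='data')): A:[ok] B:[pong,req,stop,data]
After 10 (process(B)): A:[ok] B:[req,stop,data]

ok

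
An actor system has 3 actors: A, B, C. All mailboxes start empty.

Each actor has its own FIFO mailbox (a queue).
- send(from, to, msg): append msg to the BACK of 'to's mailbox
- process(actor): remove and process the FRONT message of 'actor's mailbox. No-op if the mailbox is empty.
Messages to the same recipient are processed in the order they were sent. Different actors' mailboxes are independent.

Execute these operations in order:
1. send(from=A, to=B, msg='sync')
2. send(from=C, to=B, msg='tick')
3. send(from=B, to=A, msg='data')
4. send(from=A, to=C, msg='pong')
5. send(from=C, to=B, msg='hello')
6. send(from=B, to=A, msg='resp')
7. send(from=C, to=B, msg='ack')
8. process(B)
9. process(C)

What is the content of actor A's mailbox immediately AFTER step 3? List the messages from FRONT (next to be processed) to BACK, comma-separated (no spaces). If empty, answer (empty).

After 1 (send(from=A, to=B, msg='sync')): A:[] B:[sync] C:[]
After 2 (send(from=C, to=B, msg='tick')): A:[] B:[sync,tick] C:[]
After 3 (send(from=B, to=A, msg='data')): A:[data] B:[sync,tick] C:[]

data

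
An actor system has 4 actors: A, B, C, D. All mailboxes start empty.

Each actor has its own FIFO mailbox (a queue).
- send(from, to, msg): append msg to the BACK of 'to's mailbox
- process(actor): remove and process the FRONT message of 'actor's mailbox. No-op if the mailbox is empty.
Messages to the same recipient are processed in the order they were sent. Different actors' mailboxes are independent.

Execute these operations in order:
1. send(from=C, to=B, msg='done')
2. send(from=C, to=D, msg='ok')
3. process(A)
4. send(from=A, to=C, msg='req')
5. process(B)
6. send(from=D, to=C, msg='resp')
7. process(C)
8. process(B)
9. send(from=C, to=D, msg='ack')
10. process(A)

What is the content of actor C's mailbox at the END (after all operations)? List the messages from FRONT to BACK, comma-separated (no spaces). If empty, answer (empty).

After 1 (send(from=C, to=B, msg='done')): A:[] B:[done] C:[] D:[]
After 2 (send(from=C, to=D, msg='ok')): A:[] B:[done] C:[] D:[ok]
After 3 (process(A)): A:[] B:[done] C:[] D:[ok]
After 4 (send(from=A, to=C, msg='req')): A:[] B:[done] C:[req] D:[ok]
After 5 (process(B)): A:[] B:[] C:[req] D:[ok]
After 6 (send(from=D, to=C, msg='resp')): A:[] B:[] C:[req,resp] D:[ok]
After 7 (process(C)): A:[] B:[] C:[resp] D:[ok]
After 8 (process(B)): A:[] B:[] C:[resp] D:[ok]
After 9 (send(from=C, to=D, msg='ack')): A:[] B:[] C:[resp] D:[ok,ack]
After 10 (process(A)): A:[] B:[] C:[resp] D:[ok,ack]

Answer: resp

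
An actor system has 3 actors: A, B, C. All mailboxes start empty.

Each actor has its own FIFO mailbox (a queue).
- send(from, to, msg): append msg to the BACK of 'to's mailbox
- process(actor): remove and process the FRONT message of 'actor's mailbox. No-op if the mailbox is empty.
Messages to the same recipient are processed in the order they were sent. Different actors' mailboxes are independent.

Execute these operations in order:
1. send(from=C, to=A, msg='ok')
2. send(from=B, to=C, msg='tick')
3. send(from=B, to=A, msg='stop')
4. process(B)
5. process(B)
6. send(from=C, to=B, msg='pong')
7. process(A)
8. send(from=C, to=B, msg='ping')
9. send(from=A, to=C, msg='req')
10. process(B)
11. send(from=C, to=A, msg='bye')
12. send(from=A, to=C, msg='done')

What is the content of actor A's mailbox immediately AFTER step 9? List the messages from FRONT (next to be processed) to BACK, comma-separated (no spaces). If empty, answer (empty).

After 1 (send(from=C, to=A, msg='ok')): A:[ok] B:[] C:[]
After 2 (send(from=B, to=C, msg='tick')): A:[ok] B:[] C:[tick]
After 3 (send(from=B, to=A, msg='stop')): A:[ok,stop] B:[] C:[tick]
After 4 (process(B)): A:[ok,stop] B:[] C:[tick]
After 5 (process(B)): A:[ok,stop] B:[] C:[tick]
After 6 (send(from=C, to=B, msg='pong')): A:[ok,stop] B:[pong] C:[tick]
After 7 (process(A)): A:[stop] B:[pong] C:[tick]
After 8 (send(from=C, to=B, msg='ping')): A:[stop] B:[pong,ping] C:[tick]
After 9 (send(from=A, to=C, msg='req')): A:[stop] B:[pong,ping] C:[tick,req]

stop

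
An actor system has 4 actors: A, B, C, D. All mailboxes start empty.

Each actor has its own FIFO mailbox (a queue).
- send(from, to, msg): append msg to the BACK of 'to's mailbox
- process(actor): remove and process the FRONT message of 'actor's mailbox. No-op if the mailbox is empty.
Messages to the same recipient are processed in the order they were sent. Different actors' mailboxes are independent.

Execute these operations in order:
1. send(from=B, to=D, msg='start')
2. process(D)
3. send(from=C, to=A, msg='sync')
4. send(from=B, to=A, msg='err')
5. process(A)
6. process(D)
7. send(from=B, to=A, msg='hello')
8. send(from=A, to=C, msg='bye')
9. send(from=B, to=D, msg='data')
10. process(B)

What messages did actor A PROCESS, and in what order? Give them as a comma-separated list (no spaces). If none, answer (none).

Answer: sync

Derivation:
After 1 (send(from=B, to=D, msg='start')): A:[] B:[] C:[] D:[start]
After 2 (process(D)): A:[] B:[] C:[] D:[]
After 3 (send(from=C, to=A, msg='sync')): A:[sync] B:[] C:[] D:[]
After 4 (send(from=B, to=A, msg='err')): A:[sync,err] B:[] C:[] D:[]
After 5 (process(A)): A:[err] B:[] C:[] D:[]
After 6 (process(D)): A:[err] B:[] C:[] D:[]
After 7 (send(from=B, to=A, msg='hello')): A:[err,hello] B:[] C:[] D:[]
After 8 (send(from=A, to=C, msg='bye')): A:[err,hello] B:[] C:[bye] D:[]
After 9 (send(from=B, to=D, msg='data')): A:[err,hello] B:[] C:[bye] D:[data]
After 10 (process(B)): A:[err,hello] B:[] C:[bye] D:[data]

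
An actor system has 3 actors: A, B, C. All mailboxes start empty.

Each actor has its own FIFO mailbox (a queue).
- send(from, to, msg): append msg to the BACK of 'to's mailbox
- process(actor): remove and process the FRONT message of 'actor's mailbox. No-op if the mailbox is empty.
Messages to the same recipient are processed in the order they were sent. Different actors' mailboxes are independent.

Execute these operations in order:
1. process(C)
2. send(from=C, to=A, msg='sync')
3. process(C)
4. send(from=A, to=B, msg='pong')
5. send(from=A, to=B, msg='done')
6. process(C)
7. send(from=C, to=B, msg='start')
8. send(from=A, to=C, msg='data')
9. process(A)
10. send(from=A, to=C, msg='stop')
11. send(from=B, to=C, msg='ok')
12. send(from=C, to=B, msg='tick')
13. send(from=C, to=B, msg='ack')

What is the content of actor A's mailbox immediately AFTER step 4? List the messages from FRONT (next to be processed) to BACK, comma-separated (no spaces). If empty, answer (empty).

After 1 (process(C)): A:[] B:[] C:[]
After 2 (send(from=C, to=A, msg='sync')): A:[sync] B:[] C:[]
After 3 (process(C)): A:[sync] B:[] C:[]
After 4 (send(from=A, to=B, msg='pong')): A:[sync] B:[pong] C:[]

sync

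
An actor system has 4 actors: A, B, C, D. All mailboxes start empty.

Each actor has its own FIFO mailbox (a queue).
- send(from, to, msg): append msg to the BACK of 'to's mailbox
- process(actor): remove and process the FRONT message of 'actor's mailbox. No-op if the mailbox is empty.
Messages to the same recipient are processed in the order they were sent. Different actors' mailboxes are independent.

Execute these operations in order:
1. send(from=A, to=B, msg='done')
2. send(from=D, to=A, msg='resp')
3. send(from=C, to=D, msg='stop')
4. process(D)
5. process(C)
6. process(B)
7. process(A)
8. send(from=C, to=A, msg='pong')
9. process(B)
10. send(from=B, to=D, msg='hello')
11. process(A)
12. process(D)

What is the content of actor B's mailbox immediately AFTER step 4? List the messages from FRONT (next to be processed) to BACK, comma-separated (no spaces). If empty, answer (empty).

After 1 (send(from=A, to=B, msg='done')): A:[] B:[done] C:[] D:[]
After 2 (send(from=D, to=A, msg='resp')): A:[resp] B:[done] C:[] D:[]
After 3 (send(from=C, to=D, msg='stop')): A:[resp] B:[done] C:[] D:[stop]
After 4 (process(D)): A:[resp] B:[done] C:[] D:[]

done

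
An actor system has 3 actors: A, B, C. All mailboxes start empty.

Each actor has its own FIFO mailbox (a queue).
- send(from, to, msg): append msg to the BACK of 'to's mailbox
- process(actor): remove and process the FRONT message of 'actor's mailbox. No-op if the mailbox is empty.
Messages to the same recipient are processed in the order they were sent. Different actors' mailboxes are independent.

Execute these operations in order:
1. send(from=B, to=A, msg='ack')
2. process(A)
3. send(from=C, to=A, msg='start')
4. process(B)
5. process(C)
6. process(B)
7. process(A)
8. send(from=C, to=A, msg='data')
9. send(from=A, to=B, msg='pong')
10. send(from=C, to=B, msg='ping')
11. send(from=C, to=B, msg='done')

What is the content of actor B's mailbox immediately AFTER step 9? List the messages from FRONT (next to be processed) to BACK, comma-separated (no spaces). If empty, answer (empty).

After 1 (send(from=B, to=A, msg='ack')): A:[ack] B:[] C:[]
After 2 (process(A)): A:[] B:[] C:[]
After 3 (send(from=C, to=A, msg='start')): A:[start] B:[] C:[]
After 4 (process(B)): A:[start] B:[] C:[]
After 5 (process(C)): A:[start] B:[] C:[]
After 6 (process(B)): A:[start] B:[] C:[]
After 7 (process(A)): A:[] B:[] C:[]
After 8 (send(from=C, to=A, msg='data')): A:[data] B:[] C:[]
After 9 (send(from=A, to=B, msg='pong')): A:[data] B:[pong] C:[]

pong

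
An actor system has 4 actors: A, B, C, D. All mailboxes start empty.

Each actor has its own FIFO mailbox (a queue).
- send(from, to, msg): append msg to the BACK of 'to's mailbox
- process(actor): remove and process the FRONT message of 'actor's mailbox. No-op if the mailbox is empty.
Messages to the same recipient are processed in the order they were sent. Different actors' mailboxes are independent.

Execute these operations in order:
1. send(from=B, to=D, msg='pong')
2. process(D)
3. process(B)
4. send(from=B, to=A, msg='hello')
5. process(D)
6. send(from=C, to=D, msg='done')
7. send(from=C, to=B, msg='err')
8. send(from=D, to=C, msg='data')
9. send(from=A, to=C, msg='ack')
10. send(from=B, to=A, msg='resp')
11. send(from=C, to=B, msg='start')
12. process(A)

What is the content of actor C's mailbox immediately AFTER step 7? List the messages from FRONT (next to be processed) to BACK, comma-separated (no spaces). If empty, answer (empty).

After 1 (send(from=B, to=D, msg='pong')): A:[] B:[] C:[] D:[pong]
After 2 (process(D)): A:[] B:[] C:[] D:[]
After 3 (process(B)): A:[] B:[] C:[] D:[]
After 4 (send(from=B, to=A, msg='hello')): A:[hello] B:[] C:[] D:[]
After 5 (process(D)): A:[hello] B:[] C:[] D:[]
After 6 (send(from=C, to=D, msg='done')): A:[hello] B:[] C:[] D:[done]
After 7 (send(from=C, to=B, msg='err')): A:[hello] B:[err] C:[] D:[done]

(empty)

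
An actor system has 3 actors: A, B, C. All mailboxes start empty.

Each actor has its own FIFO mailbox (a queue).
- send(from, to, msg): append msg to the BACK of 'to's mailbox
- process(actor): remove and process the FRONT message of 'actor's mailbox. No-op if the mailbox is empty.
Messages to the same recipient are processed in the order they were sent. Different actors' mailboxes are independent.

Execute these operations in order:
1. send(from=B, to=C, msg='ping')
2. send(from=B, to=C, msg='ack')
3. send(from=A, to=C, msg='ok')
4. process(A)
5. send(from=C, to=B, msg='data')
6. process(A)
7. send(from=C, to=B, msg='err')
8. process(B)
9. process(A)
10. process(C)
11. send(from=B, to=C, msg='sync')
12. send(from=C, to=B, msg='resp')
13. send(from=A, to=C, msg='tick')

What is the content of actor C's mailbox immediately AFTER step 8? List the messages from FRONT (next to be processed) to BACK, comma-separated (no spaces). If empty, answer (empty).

After 1 (send(from=B, to=C, msg='ping')): A:[] B:[] C:[ping]
After 2 (send(from=B, to=C, msg='ack')): A:[] B:[] C:[ping,ack]
After 3 (send(from=A, to=C, msg='ok')): A:[] B:[] C:[ping,ack,ok]
After 4 (process(A)): A:[] B:[] C:[ping,ack,ok]
After 5 (send(from=C, to=B, msg='data')): A:[] B:[data] C:[ping,ack,ok]
After 6 (process(A)): A:[] B:[data] C:[ping,ack,ok]
After 7 (send(from=C, to=B, msg='err')): A:[] B:[data,err] C:[ping,ack,ok]
After 8 (process(B)): A:[] B:[err] C:[ping,ack,ok]

ping,ack,ok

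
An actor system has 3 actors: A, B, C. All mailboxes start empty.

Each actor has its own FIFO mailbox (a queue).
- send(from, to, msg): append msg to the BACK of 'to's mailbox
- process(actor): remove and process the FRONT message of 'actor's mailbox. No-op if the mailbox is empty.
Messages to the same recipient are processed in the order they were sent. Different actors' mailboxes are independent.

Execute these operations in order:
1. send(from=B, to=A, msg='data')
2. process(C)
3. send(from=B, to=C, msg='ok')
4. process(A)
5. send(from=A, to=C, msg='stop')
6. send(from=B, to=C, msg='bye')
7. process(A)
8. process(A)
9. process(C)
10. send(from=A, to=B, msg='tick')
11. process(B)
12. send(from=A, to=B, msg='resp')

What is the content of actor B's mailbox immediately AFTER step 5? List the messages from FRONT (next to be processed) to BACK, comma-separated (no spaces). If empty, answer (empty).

After 1 (send(from=B, to=A, msg='data')): A:[data] B:[] C:[]
After 2 (process(C)): A:[data] B:[] C:[]
After 3 (send(from=B, to=C, msg='ok')): A:[data] B:[] C:[ok]
After 4 (process(A)): A:[] B:[] C:[ok]
After 5 (send(from=A, to=C, msg='stop')): A:[] B:[] C:[ok,stop]

(empty)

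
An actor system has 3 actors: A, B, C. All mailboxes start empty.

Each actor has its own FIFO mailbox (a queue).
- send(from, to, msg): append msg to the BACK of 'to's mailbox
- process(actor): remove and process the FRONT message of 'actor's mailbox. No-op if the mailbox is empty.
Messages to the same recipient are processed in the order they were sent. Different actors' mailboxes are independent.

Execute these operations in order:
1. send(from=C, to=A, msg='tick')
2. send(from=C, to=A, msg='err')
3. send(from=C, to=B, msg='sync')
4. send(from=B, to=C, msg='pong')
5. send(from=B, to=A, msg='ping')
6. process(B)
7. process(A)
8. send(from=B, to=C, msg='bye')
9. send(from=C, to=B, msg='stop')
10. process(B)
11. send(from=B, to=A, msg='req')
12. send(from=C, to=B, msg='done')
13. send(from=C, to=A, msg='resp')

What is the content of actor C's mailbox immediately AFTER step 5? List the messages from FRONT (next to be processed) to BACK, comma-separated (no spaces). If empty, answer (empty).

After 1 (send(from=C, to=A, msg='tick')): A:[tick] B:[] C:[]
After 2 (send(from=C, to=A, msg='err')): A:[tick,err] B:[] C:[]
After 3 (send(from=C, to=B, msg='sync')): A:[tick,err] B:[sync] C:[]
After 4 (send(from=B, to=C, msg='pong')): A:[tick,err] B:[sync] C:[pong]
After 5 (send(from=B, to=A, msg='ping')): A:[tick,err,ping] B:[sync] C:[pong]

pong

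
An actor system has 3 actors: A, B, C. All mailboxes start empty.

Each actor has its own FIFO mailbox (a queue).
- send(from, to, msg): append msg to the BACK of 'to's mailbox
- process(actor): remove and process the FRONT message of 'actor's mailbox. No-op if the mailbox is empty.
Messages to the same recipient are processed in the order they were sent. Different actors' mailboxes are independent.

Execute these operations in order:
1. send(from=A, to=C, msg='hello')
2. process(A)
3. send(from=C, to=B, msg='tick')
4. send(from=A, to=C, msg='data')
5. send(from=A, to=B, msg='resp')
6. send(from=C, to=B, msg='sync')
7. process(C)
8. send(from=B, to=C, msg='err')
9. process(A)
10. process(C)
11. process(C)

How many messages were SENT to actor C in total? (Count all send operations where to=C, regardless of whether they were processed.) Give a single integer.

After 1 (send(from=A, to=C, msg='hello')): A:[] B:[] C:[hello]
After 2 (process(A)): A:[] B:[] C:[hello]
After 3 (send(from=C, to=B, msg='tick')): A:[] B:[tick] C:[hello]
After 4 (send(from=A, to=C, msg='data')): A:[] B:[tick] C:[hello,data]
After 5 (send(from=A, to=B, msg='resp')): A:[] B:[tick,resp] C:[hello,data]
After 6 (send(from=C, to=B, msg='sync')): A:[] B:[tick,resp,sync] C:[hello,data]
After 7 (process(C)): A:[] B:[tick,resp,sync] C:[data]
After 8 (send(from=B, to=C, msg='err')): A:[] B:[tick,resp,sync] C:[data,err]
After 9 (process(A)): A:[] B:[tick,resp,sync] C:[data,err]
After 10 (process(C)): A:[] B:[tick,resp,sync] C:[err]
After 11 (process(C)): A:[] B:[tick,resp,sync] C:[]

Answer: 3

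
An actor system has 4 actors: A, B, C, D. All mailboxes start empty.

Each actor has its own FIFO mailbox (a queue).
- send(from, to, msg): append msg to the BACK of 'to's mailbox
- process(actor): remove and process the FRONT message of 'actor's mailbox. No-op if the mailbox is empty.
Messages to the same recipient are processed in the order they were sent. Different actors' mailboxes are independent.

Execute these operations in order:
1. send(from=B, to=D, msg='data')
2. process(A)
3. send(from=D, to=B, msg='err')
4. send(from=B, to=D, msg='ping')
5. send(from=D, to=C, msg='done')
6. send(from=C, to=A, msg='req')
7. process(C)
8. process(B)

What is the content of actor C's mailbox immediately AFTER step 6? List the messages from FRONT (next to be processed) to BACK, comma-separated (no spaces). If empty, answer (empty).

After 1 (send(from=B, to=D, msg='data')): A:[] B:[] C:[] D:[data]
After 2 (process(A)): A:[] B:[] C:[] D:[data]
After 3 (send(from=D, to=B, msg='err')): A:[] B:[err] C:[] D:[data]
After 4 (send(from=B, to=D, msg='ping')): A:[] B:[err] C:[] D:[data,ping]
After 5 (send(from=D, to=C, msg='done')): A:[] B:[err] C:[done] D:[data,ping]
After 6 (send(from=C, to=A, msg='req')): A:[req] B:[err] C:[done] D:[data,ping]

done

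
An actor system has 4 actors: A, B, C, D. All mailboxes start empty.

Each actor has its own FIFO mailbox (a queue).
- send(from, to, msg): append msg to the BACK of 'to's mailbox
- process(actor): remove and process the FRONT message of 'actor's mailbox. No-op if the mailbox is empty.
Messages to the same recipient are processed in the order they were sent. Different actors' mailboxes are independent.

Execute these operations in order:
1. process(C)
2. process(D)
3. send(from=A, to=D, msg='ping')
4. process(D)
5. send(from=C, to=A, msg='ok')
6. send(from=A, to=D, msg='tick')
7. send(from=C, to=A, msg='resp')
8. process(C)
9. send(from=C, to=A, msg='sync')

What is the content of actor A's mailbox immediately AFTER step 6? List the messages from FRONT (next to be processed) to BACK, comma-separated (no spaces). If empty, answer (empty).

After 1 (process(C)): A:[] B:[] C:[] D:[]
After 2 (process(D)): A:[] B:[] C:[] D:[]
After 3 (send(from=A, to=D, msg='ping')): A:[] B:[] C:[] D:[ping]
After 4 (process(D)): A:[] B:[] C:[] D:[]
After 5 (send(from=C, to=A, msg='ok')): A:[ok] B:[] C:[] D:[]
After 6 (send(from=A, to=D, msg='tick')): A:[ok] B:[] C:[] D:[tick]

ok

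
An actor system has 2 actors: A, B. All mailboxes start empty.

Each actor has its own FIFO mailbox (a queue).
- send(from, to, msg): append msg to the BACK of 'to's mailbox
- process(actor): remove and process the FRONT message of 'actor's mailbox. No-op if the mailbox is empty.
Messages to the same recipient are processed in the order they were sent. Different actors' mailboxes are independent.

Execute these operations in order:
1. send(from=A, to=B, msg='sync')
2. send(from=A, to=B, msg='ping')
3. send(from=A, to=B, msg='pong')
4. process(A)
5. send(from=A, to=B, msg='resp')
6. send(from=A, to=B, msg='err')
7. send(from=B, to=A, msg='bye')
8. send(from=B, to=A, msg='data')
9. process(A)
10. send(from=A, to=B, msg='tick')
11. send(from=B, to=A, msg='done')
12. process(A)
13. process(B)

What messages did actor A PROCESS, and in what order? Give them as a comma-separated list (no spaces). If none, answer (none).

After 1 (send(from=A, to=B, msg='sync')): A:[] B:[sync]
After 2 (send(from=A, to=B, msg='ping')): A:[] B:[sync,ping]
After 3 (send(from=A, to=B, msg='pong')): A:[] B:[sync,ping,pong]
After 4 (process(A)): A:[] B:[sync,ping,pong]
After 5 (send(from=A, to=B, msg='resp')): A:[] B:[sync,ping,pong,resp]
After 6 (send(from=A, to=B, msg='err')): A:[] B:[sync,ping,pong,resp,err]
After 7 (send(from=B, to=A, msg='bye')): A:[bye] B:[sync,ping,pong,resp,err]
After 8 (send(from=B, to=A, msg='data')): A:[bye,data] B:[sync,ping,pong,resp,err]
After 9 (process(A)): A:[data] B:[sync,ping,pong,resp,err]
After 10 (send(from=A, to=B, msg='tick')): A:[data] B:[sync,ping,pong,resp,err,tick]
After 11 (send(from=B, to=A, msg='done')): A:[data,done] B:[sync,ping,pong,resp,err,tick]
After 12 (process(A)): A:[done] B:[sync,ping,pong,resp,err,tick]
After 13 (process(B)): A:[done] B:[ping,pong,resp,err,tick]

Answer: bye,data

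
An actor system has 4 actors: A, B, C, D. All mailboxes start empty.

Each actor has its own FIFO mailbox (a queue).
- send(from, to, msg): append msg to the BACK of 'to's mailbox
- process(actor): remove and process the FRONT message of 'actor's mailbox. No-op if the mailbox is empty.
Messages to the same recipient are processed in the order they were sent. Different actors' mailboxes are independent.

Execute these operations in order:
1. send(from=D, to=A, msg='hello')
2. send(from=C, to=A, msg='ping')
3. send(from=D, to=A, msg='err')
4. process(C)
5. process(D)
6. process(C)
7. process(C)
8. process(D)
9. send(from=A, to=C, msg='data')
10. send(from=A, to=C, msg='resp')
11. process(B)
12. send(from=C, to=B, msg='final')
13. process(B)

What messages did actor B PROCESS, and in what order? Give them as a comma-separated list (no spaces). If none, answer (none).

Answer: final

Derivation:
After 1 (send(from=D, to=A, msg='hello')): A:[hello] B:[] C:[] D:[]
After 2 (send(from=C, to=A, msg='ping')): A:[hello,ping] B:[] C:[] D:[]
After 3 (send(from=D, to=A, msg='err')): A:[hello,ping,err] B:[] C:[] D:[]
After 4 (process(C)): A:[hello,ping,err] B:[] C:[] D:[]
After 5 (process(D)): A:[hello,ping,err] B:[] C:[] D:[]
After 6 (process(C)): A:[hello,ping,err] B:[] C:[] D:[]
After 7 (process(C)): A:[hello,ping,err] B:[] C:[] D:[]
After 8 (process(D)): A:[hello,ping,err] B:[] C:[] D:[]
After 9 (send(from=A, to=C, msg='data')): A:[hello,ping,err] B:[] C:[data] D:[]
After 10 (send(from=A, to=C, msg='resp')): A:[hello,ping,err] B:[] C:[data,resp] D:[]
After 11 (process(B)): A:[hello,ping,err] B:[] C:[data,resp] D:[]
After 12 (send(from=C, to=B, msg='final')): A:[hello,ping,err] B:[final] C:[data,resp] D:[]
After 13 (process(B)): A:[hello,ping,err] B:[] C:[data,resp] D:[]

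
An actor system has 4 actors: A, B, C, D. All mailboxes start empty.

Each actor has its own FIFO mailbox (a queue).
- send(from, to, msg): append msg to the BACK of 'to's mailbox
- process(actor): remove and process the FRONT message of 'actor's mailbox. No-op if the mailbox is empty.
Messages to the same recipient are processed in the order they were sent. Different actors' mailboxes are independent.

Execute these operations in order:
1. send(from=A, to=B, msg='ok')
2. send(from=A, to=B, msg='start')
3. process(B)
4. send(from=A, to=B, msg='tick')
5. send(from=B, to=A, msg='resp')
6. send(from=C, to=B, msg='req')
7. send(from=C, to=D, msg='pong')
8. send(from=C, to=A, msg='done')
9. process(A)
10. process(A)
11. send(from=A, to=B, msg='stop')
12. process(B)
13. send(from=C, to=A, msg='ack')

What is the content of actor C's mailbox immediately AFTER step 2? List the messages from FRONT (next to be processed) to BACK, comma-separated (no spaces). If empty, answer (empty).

After 1 (send(from=A, to=B, msg='ok')): A:[] B:[ok] C:[] D:[]
After 2 (send(from=A, to=B, msg='start')): A:[] B:[ok,start] C:[] D:[]

(empty)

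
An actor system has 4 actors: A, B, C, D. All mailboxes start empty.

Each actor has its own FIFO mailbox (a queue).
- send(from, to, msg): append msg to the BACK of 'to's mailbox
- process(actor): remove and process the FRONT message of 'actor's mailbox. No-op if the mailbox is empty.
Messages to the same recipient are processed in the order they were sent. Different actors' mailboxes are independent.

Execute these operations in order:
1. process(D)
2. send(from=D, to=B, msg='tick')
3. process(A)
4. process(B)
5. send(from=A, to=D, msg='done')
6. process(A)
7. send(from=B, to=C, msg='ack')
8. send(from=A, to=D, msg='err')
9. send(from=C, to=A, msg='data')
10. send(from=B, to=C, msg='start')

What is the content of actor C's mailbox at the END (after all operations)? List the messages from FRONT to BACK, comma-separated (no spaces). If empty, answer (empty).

After 1 (process(D)): A:[] B:[] C:[] D:[]
After 2 (send(from=D, to=B, msg='tick')): A:[] B:[tick] C:[] D:[]
After 3 (process(A)): A:[] B:[tick] C:[] D:[]
After 4 (process(B)): A:[] B:[] C:[] D:[]
After 5 (send(from=A, to=D, msg='done')): A:[] B:[] C:[] D:[done]
After 6 (process(A)): A:[] B:[] C:[] D:[done]
After 7 (send(from=B, to=C, msg='ack')): A:[] B:[] C:[ack] D:[done]
After 8 (send(from=A, to=D, msg='err')): A:[] B:[] C:[ack] D:[done,err]
After 9 (send(from=C, to=A, msg='data')): A:[data] B:[] C:[ack] D:[done,err]
After 10 (send(from=B, to=C, msg='start')): A:[data] B:[] C:[ack,start] D:[done,err]

Answer: ack,start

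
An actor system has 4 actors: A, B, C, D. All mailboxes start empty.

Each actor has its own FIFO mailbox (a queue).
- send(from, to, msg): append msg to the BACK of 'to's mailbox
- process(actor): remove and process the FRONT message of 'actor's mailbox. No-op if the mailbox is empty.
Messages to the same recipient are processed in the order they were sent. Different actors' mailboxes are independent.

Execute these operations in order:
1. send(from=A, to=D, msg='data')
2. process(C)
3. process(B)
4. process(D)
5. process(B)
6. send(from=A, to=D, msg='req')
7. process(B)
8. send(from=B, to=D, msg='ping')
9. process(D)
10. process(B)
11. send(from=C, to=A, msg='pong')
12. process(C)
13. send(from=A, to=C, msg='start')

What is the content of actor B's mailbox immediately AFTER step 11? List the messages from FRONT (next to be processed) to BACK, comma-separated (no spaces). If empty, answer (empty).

After 1 (send(from=A, to=D, msg='data')): A:[] B:[] C:[] D:[data]
After 2 (process(C)): A:[] B:[] C:[] D:[data]
After 3 (process(B)): A:[] B:[] C:[] D:[data]
After 4 (process(D)): A:[] B:[] C:[] D:[]
After 5 (process(B)): A:[] B:[] C:[] D:[]
After 6 (send(from=A, to=D, msg='req')): A:[] B:[] C:[] D:[req]
After 7 (process(B)): A:[] B:[] C:[] D:[req]
After 8 (send(from=B, to=D, msg='ping')): A:[] B:[] C:[] D:[req,ping]
After 9 (process(D)): A:[] B:[] C:[] D:[ping]
After 10 (process(B)): A:[] B:[] C:[] D:[ping]
After 11 (send(from=C, to=A, msg='pong')): A:[pong] B:[] C:[] D:[ping]

(empty)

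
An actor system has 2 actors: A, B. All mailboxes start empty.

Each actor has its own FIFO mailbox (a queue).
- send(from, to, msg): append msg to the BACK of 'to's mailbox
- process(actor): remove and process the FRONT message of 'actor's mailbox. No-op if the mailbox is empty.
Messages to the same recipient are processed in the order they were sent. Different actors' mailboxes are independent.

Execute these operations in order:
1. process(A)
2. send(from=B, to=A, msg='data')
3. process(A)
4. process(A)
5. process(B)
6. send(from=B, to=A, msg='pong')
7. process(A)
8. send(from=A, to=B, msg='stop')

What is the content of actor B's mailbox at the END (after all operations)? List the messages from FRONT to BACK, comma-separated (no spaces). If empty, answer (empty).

Answer: stop

Derivation:
After 1 (process(A)): A:[] B:[]
After 2 (send(from=B, to=A, msg='data')): A:[data] B:[]
After 3 (process(A)): A:[] B:[]
After 4 (process(A)): A:[] B:[]
After 5 (process(B)): A:[] B:[]
After 6 (send(from=B, to=A, msg='pong')): A:[pong] B:[]
After 7 (process(A)): A:[] B:[]
After 8 (send(from=A, to=B, msg='stop')): A:[] B:[stop]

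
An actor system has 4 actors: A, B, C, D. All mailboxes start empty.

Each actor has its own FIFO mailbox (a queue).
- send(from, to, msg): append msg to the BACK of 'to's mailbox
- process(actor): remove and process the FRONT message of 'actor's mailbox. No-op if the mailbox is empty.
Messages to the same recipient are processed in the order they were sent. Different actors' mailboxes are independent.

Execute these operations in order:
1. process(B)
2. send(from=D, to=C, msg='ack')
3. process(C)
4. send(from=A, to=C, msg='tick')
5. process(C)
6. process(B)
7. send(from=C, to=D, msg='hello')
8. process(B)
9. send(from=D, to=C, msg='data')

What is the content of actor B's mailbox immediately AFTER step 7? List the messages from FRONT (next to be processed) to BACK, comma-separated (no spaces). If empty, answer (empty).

After 1 (process(B)): A:[] B:[] C:[] D:[]
After 2 (send(from=D, to=C, msg='ack')): A:[] B:[] C:[ack] D:[]
After 3 (process(C)): A:[] B:[] C:[] D:[]
After 4 (send(from=A, to=C, msg='tick')): A:[] B:[] C:[tick] D:[]
After 5 (process(C)): A:[] B:[] C:[] D:[]
After 6 (process(B)): A:[] B:[] C:[] D:[]
After 7 (send(from=C, to=D, msg='hello')): A:[] B:[] C:[] D:[hello]

(empty)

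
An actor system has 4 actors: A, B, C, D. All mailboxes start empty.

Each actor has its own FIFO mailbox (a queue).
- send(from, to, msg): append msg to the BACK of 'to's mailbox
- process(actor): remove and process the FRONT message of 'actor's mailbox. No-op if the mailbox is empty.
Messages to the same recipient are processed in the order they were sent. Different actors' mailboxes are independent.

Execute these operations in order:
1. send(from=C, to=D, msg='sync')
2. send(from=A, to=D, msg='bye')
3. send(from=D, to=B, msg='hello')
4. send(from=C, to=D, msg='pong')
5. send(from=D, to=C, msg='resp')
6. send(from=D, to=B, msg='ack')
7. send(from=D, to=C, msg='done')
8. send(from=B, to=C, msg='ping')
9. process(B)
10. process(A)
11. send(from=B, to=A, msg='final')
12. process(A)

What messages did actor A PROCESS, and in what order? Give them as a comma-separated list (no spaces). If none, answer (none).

After 1 (send(from=C, to=D, msg='sync')): A:[] B:[] C:[] D:[sync]
After 2 (send(from=A, to=D, msg='bye')): A:[] B:[] C:[] D:[sync,bye]
After 3 (send(from=D, to=B, msg='hello')): A:[] B:[hello] C:[] D:[sync,bye]
After 4 (send(from=C, to=D, msg='pong')): A:[] B:[hello] C:[] D:[sync,bye,pong]
After 5 (send(from=D, to=C, msg='resp')): A:[] B:[hello] C:[resp] D:[sync,bye,pong]
After 6 (send(from=D, to=B, msg='ack')): A:[] B:[hello,ack] C:[resp] D:[sync,bye,pong]
After 7 (send(from=D, to=C, msg='done')): A:[] B:[hello,ack] C:[resp,done] D:[sync,bye,pong]
After 8 (send(from=B, to=C, msg='ping')): A:[] B:[hello,ack] C:[resp,done,ping] D:[sync,bye,pong]
After 9 (process(B)): A:[] B:[ack] C:[resp,done,ping] D:[sync,bye,pong]
After 10 (process(A)): A:[] B:[ack] C:[resp,done,ping] D:[sync,bye,pong]
After 11 (send(from=B, to=A, msg='final')): A:[final] B:[ack] C:[resp,done,ping] D:[sync,bye,pong]
After 12 (process(A)): A:[] B:[ack] C:[resp,done,ping] D:[sync,bye,pong]

Answer: final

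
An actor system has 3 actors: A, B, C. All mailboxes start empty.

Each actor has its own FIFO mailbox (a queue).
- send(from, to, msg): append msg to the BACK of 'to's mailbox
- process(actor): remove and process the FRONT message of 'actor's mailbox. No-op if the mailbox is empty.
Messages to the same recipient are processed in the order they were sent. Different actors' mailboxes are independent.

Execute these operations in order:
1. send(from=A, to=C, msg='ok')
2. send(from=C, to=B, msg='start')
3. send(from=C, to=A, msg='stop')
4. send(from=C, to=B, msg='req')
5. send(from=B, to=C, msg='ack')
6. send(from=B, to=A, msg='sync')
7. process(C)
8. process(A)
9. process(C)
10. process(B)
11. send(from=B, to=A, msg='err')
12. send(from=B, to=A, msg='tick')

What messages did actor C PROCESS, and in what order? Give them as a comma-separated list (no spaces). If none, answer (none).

After 1 (send(from=A, to=C, msg='ok')): A:[] B:[] C:[ok]
After 2 (send(from=C, to=B, msg='start')): A:[] B:[start] C:[ok]
After 3 (send(from=C, to=A, msg='stop')): A:[stop] B:[start] C:[ok]
After 4 (send(from=C, to=B, msg='req')): A:[stop] B:[start,req] C:[ok]
After 5 (send(from=B, to=C, msg='ack')): A:[stop] B:[start,req] C:[ok,ack]
After 6 (send(from=B, to=A, msg='sync')): A:[stop,sync] B:[start,req] C:[ok,ack]
After 7 (process(C)): A:[stop,sync] B:[start,req] C:[ack]
After 8 (process(A)): A:[sync] B:[start,req] C:[ack]
After 9 (process(C)): A:[sync] B:[start,req] C:[]
After 10 (process(B)): A:[sync] B:[req] C:[]
After 11 (send(from=B, to=A, msg='err')): A:[sync,err] B:[req] C:[]
After 12 (send(from=B, to=A, msg='tick')): A:[sync,err,tick] B:[req] C:[]

Answer: ok,ack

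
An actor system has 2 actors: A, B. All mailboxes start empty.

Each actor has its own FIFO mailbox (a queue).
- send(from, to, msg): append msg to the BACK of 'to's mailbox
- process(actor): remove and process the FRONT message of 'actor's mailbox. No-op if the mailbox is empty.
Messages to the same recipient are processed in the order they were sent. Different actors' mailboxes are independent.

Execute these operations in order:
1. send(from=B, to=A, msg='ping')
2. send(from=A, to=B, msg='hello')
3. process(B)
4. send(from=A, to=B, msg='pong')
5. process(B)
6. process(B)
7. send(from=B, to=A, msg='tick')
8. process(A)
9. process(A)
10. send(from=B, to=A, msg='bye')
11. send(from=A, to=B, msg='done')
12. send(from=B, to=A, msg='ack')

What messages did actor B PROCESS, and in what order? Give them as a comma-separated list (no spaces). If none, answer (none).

After 1 (send(from=B, to=A, msg='ping')): A:[ping] B:[]
After 2 (send(from=A, to=B, msg='hello')): A:[ping] B:[hello]
After 3 (process(B)): A:[ping] B:[]
After 4 (send(from=A, to=B, msg='pong')): A:[ping] B:[pong]
After 5 (process(B)): A:[ping] B:[]
After 6 (process(B)): A:[ping] B:[]
After 7 (send(from=B, to=A, msg='tick')): A:[ping,tick] B:[]
After 8 (process(A)): A:[tick] B:[]
After 9 (process(A)): A:[] B:[]
After 10 (send(from=B, to=A, msg='bye')): A:[bye] B:[]
After 11 (send(from=A, to=B, msg='done')): A:[bye] B:[done]
After 12 (send(from=B, to=A, msg='ack')): A:[bye,ack] B:[done]

Answer: hello,pong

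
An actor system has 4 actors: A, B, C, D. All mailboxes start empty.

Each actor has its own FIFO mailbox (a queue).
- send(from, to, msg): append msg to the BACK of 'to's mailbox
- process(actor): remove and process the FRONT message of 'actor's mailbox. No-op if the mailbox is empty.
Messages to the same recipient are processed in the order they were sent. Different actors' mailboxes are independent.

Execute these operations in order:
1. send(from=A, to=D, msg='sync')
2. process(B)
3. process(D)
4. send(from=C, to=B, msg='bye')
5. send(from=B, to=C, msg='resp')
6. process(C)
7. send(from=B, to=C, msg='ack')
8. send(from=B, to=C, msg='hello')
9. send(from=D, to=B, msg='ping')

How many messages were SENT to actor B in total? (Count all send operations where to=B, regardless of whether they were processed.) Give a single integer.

Answer: 2

Derivation:
After 1 (send(from=A, to=D, msg='sync')): A:[] B:[] C:[] D:[sync]
After 2 (process(B)): A:[] B:[] C:[] D:[sync]
After 3 (process(D)): A:[] B:[] C:[] D:[]
After 4 (send(from=C, to=B, msg='bye')): A:[] B:[bye] C:[] D:[]
After 5 (send(from=B, to=C, msg='resp')): A:[] B:[bye] C:[resp] D:[]
After 6 (process(C)): A:[] B:[bye] C:[] D:[]
After 7 (send(from=B, to=C, msg='ack')): A:[] B:[bye] C:[ack] D:[]
After 8 (send(from=B, to=C, msg='hello')): A:[] B:[bye] C:[ack,hello] D:[]
After 9 (send(from=D, to=B, msg='ping')): A:[] B:[bye,ping] C:[ack,hello] D:[]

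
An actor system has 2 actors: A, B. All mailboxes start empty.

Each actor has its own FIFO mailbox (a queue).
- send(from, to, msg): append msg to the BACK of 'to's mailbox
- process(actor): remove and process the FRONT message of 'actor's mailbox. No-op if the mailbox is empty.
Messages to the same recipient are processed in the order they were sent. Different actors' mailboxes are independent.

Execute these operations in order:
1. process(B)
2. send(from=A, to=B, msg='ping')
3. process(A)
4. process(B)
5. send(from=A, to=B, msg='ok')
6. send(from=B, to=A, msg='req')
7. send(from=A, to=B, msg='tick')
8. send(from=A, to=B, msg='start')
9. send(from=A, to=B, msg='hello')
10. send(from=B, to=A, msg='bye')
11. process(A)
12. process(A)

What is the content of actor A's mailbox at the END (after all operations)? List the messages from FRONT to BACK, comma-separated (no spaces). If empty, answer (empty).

After 1 (process(B)): A:[] B:[]
After 2 (send(from=A, to=B, msg='ping')): A:[] B:[ping]
After 3 (process(A)): A:[] B:[ping]
After 4 (process(B)): A:[] B:[]
After 5 (send(from=A, to=B, msg='ok')): A:[] B:[ok]
After 6 (send(from=B, to=A, msg='req')): A:[req] B:[ok]
After 7 (send(from=A, to=B, msg='tick')): A:[req] B:[ok,tick]
After 8 (send(from=A, to=B, msg='start')): A:[req] B:[ok,tick,start]
After 9 (send(from=A, to=B, msg='hello')): A:[req] B:[ok,tick,start,hello]
After 10 (send(from=B, to=A, msg='bye')): A:[req,bye] B:[ok,tick,start,hello]
After 11 (process(A)): A:[bye] B:[ok,tick,start,hello]
After 12 (process(A)): A:[] B:[ok,tick,start,hello]

Answer: (empty)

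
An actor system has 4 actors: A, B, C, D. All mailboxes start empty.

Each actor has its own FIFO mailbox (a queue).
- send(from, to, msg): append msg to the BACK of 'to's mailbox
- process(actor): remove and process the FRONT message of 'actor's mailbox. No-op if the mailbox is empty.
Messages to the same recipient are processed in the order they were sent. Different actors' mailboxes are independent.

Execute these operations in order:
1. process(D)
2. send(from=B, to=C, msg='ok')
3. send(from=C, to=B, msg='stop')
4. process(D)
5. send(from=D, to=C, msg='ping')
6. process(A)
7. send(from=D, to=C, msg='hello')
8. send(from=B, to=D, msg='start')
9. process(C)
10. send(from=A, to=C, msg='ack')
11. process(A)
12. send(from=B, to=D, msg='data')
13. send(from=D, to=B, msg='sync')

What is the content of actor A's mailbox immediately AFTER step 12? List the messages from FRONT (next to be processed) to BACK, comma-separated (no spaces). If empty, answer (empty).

After 1 (process(D)): A:[] B:[] C:[] D:[]
After 2 (send(from=B, to=C, msg='ok')): A:[] B:[] C:[ok] D:[]
After 3 (send(from=C, to=B, msg='stop')): A:[] B:[stop] C:[ok] D:[]
After 4 (process(D)): A:[] B:[stop] C:[ok] D:[]
After 5 (send(from=D, to=C, msg='ping')): A:[] B:[stop] C:[ok,ping] D:[]
After 6 (process(A)): A:[] B:[stop] C:[ok,ping] D:[]
After 7 (send(from=D, to=C, msg='hello')): A:[] B:[stop] C:[ok,ping,hello] D:[]
After 8 (send(from=B, to=D, msg='start')): A:[] B:[stop] C:[ok,ping,hello] D:[start]
After 9 (process(C)): A:[] B:[stop] C:[ping,hello] D:[start]
After 10 (send(from=A, to=C, msg='ack')): A:[] B:[stop] C:[ping,hello,ack] D:[start]
After 11 (process(A)): A:[] B:[stop] C:[ping,hello,ack] D:[start]
After 12 (send(from=B, to=D, msg='data')): A:[] B:[stop] C:[ping,hello,ack] D:[start,data]

(empty)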